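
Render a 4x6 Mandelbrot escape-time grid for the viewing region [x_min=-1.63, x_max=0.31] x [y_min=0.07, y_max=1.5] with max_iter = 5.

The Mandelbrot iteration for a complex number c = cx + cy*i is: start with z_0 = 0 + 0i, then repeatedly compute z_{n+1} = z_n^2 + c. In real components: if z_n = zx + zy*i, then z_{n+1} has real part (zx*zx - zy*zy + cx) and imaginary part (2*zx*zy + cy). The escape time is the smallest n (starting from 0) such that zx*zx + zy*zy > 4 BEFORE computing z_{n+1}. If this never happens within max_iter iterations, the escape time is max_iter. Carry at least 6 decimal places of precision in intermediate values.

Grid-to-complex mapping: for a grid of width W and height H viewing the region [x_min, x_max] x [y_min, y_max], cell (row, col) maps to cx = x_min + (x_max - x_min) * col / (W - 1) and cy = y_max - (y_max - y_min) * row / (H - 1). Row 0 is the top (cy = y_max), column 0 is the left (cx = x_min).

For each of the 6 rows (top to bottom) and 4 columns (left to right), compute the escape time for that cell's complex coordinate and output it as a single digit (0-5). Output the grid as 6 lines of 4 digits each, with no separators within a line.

Answer: 1222
1332
2354
3455
4555
5555

Derivation:
(row=0, col=0): c = -1.6300 + 1.5000i → escape time 1
(row=0, col=1): c = -0.9833 + 1.5000i → escape time 2
(row=0, col=2): c = -0.3367 + 1.5000i → escape time 2
(row=0, col=3): c = 0.3100 + 1.5000i → escape time 2
(row=1, col=0): c = -1.6300 + 1.2140i → escape time 1
(row=1, col=1): c = -0.9833 + 1.2140i → escape time 3
(row=1, col=2): c = -0.3367 + 1.2140i → escape time 3
(row=1, col=3): c = 0.3100 + 1.2140i → escape time 2
(row=2, col=0): c = -1.6300 + 0.9280i → escape time 2
(row=2, col=1): c = -0.9833 + 0.9280i → escape time 3
(row=2, col=2): c = -0.3367 + 0.9280i → escape time 5
(row=2, col=3): c = 0.3100 + 0.9280i → escape time 4
(row=3, col=0): c = -1.6300 + 0.6420i → escape time 3
(row=3, col=1): c = -0.9833 + 0.6420i → escape time 4
(row=3, col=2): c = -0.3367 + 0.6420i → escape time 5
(row=3, col=3): c = 0.3100 + 0.6420i → escape time 5
(row=4, col=0): c = -1.6300 + 0.3560i → escape time 4
(row=4, col=1): c = -0.9833 + 0.3560i → escape time 5
(row=4, col=2): c = -0.3367 + 0.3560i → escape time 5
(row=4, col=3): c = 0.3100 + 0.3560i → escape time 5
(row=5, col=0): c = -1.6300 + 0.0700i → escape time 5
(row=5, col=1): c = -0.9833 + 0.0700i → escape time 5
(row=5, col=2): c = -0.3367 + 0.0700i → escape time 5
(row=5, col=3): c = 0.3100 + 0.0700i → escape time 5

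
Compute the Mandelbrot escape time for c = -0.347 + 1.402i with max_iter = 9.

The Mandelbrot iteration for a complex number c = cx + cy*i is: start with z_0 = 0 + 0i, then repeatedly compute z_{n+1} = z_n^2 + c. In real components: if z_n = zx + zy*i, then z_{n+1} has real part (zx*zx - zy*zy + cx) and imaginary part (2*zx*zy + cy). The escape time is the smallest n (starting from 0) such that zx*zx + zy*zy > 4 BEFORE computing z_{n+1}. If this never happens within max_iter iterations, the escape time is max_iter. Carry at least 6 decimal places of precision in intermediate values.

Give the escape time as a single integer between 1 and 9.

z_0 = 0 + 0i, c = -0.3470 + 1.4020i
Iter 1: z = -0.3470 + 1.4020i, |z|^2 = 2.0860
Iter 2: z = -2.1922 + 0.4290i, |z|^2 = 4.9898
Escaped at iteration 2

Answer: 2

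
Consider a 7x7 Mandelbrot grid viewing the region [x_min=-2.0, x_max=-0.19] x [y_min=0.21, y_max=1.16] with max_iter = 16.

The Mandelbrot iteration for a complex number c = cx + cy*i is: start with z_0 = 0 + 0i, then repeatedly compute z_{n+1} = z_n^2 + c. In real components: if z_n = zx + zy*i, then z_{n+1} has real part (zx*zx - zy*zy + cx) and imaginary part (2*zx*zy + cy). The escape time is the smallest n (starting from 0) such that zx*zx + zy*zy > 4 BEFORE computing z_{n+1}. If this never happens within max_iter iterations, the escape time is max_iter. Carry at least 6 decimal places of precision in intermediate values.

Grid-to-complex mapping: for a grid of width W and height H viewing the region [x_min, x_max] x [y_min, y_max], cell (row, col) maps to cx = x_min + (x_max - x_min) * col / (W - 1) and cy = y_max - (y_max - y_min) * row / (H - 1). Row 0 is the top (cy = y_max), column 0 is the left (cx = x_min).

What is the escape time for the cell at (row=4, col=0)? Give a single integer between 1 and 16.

Answer: 1

Derivation:
z_0 = 0 + 0i, c = -2.0000 + 0.5267i
Iter 1: z = -2.0000 + 0.5267i, |z|^2 = 4.2774
Escaped at iteration 1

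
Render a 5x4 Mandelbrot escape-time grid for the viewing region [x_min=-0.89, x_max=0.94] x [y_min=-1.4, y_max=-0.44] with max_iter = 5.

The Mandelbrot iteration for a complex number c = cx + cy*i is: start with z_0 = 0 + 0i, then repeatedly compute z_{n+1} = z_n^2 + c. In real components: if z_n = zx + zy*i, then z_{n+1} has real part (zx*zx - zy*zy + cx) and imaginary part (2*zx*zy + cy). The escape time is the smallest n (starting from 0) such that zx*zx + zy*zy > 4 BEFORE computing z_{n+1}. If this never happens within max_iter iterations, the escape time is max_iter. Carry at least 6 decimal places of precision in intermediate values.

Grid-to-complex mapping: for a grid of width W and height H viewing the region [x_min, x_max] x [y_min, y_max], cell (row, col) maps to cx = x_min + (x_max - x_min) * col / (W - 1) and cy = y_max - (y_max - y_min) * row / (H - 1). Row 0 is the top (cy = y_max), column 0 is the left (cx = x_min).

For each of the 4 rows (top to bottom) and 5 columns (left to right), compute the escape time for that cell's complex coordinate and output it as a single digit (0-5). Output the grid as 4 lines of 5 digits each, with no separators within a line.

Answer: 55552
45532
34422
22222

Derivation:
(row=0, col=0): c = -0.8900 + -0.4400i → escape time 5
(row=0, col=1): c = -0.4325 + -0.4400i → escape time 5
(row=0, col=2): c = 0.0250 + -0.4400i → escape time 5
(row=0, col=3): c = 0.4825 + -0.4400i → escape time 5
(row=0, col=4): c = 0.9400 + -0.4400i → escape time 2
(row=1, col=0): c = -0.8900 + -0.7600i → escape time 4
(row=1, col=1): c = -0.4325 + -0.7600i → escape time 5
(row=1, col=2): c = 0.0250 + -0.7600i → escape time 5
(row=1, col=3): c = 0.4825 + -0.7600i → escape time 3
(row=1, col=4): c = 0.9400 + -0.7600i → escape time 2
(row=2, col=0): c = -0.8900 + -1.0800i → escape time 3
(row=2, col=1): c = -0.4325 + -1.0800i → escape time 4
(row=2, col=2): c = 0.0250 + -1.0800i → escape time 4
(row=2, col=3): c = 0.4825 + -1.0800i → escape time 2
(row=2, col=4): c = 0.9400 + -1.0800i → escape time 2
(row=3, col=0): c = -0.8900 + -1.4000i → escape time 2
(row=3, col=1): c = -0.4325 + -1.4000i → escape time 2
(row=3, col=2): c = 0.0250 + -1.4000i → escape time 2
(row=3, col=3): c = 0.4825 + -1.4000i → escape time 2
(row=3, col=4): c = 0.9400 + -1.4000i → escape time 2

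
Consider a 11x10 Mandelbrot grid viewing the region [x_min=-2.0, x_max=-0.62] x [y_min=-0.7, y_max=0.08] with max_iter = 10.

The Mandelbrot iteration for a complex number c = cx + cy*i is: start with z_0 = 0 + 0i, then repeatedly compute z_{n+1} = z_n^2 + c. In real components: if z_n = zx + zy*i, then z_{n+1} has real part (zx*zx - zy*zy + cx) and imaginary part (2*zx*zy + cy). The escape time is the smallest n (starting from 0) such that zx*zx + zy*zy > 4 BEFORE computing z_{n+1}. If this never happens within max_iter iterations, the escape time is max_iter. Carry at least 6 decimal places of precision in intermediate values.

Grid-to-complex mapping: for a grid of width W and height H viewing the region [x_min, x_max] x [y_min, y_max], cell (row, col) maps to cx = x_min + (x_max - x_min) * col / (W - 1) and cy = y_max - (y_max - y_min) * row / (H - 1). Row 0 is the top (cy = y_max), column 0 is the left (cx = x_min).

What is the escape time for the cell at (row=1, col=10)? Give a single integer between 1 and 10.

Answer: 10

Derivation:
z_0 = 0 + 0i, c = -0.6200 + -0.0067i
Iter 1: z = -0.6200 + -0.0067i, |z|^2 = 0.3844
Iter 2: z = -0.2356 + 0.0016i, |z|^2 = 0.0555
Iter 3: z = -0.5645 + -0.0074i, |z|^2 = 0.3187
Iter 4: z = -0.3014 + 0.0017i, |z|^2 = 0.0909
Iter 5: z = -0.5291 + -0.0077i, |z|^2 = 0.2801
Iter 6: z = -0.3401 + 0.0015i, |z|^2 = 0.1156
Iter 7: z = -0.5044 + -0.0077i, |z|^2 = 0.2544
Iter 8: z = -0.3657 + 0.0011i, |z|^2 = 0.1337
Iter 9: z = -0.4863 + -0.0075i, |z|^2 = 0.2365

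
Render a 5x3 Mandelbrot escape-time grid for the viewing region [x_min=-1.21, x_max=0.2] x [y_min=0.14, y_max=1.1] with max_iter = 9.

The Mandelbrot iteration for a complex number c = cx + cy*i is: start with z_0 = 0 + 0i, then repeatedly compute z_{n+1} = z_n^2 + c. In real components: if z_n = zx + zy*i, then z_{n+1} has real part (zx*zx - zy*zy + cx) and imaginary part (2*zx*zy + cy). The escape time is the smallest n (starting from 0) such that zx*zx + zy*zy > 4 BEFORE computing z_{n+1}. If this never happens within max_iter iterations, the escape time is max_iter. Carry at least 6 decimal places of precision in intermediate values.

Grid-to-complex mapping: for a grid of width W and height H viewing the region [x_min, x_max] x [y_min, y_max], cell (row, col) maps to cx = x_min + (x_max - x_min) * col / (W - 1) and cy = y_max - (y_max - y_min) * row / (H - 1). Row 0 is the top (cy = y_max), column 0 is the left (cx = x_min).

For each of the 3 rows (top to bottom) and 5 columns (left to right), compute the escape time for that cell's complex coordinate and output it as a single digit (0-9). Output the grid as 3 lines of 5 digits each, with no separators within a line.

(row=0, col=0): c = -1.2100 + 1.1000i → escape time 3
(row=0, col=1): c = -0.8575 + 1.1000i → escape time 3
(row=0, col=2): c = -0.5050 + 1.1000i → escape time 4
(row=0, col=3): c = -0.1525 + 1.1000i → escape time 9
(row=0, col=4): c = 0.2000 + 1.1000i → escape time 3
(row=1, col=0): c = -1.2100 + 0.6200i → escape time 3
(row=1, col=1): c = -0.8575 + 0.6200i → escape time 5
(row=1, col=2): c = -0.5050 + 0.6200i → escape time 9
(row=1, col=3): c = -0.1525 + 0.6200i → escape time 9
(row=1, col=4): c = 0.2000 + 0.6200i → escape time 9
(row=2, col=0): c = -1.2100 + 0.1400i → escape time 9
(row=2, col=1): c = -0.8575 + 0.1400i → escape time 9
(row=2, col=2): c = -0.5050 + 0.1400i → escape time 9
(row=2, col=3): c = -0.1525 + 0.1400i → escape time 9
(row=2, col=4): c = 0.2000 + 0.1400i → escape time 9

Answer: 33493
35999
99999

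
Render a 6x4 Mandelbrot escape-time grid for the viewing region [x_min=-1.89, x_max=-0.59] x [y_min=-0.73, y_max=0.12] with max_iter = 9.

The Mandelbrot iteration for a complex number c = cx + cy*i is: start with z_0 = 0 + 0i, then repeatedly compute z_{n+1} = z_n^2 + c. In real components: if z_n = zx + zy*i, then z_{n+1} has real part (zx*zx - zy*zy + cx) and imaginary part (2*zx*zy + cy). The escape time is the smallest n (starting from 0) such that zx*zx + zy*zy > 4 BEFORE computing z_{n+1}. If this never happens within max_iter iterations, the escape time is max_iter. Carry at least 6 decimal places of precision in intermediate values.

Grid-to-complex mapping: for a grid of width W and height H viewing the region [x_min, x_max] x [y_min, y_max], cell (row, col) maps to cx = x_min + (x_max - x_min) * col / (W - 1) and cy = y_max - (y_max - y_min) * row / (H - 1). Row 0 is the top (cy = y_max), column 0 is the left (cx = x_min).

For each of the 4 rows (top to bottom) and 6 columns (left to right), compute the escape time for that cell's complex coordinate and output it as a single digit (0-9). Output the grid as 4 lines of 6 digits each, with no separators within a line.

Answer: 469999
458999
334569
133346

Derivation:
(row=0, col=0): c = -1.8900 + 0.1200i → escape time 4
(row=0, col=1): c = -1.6300 + 0.1200i → escape time 6
(row=0, col=2): c = -1.3700 + 0.1200i → escape time 9
(row=0, col=3): c = -1.1100 + 0.1200i → escape time 9
(row=0, col=4): c = -0.8500 + 0.1200i → escape time 9
(row=0, col=5): c = -0.5900 + 0.1200i → escape time 9
(row=1, col=0): c = -1.8900 + -0.1633i → escape time 4
(row=1, col=1): c = -1.6300 + -0.1633i → escape time 5
(row=1, col=2): c = -1.3700 + -0.1633i → escape time 8
(row=1, col=3): c = -1.1100 + -0.1633i → escape time 9
(row=1, col=4): c = -0.8500 + -0.1633i → escape time 9
(row=1, col=5): c = -0.5900 + -0.1633i → escape time 9
(row=2, col=0): c = -1.8900 + -0.4467i → escape time 3
(row=2, col=1): c = -1.6300 + -0.4467i → escape time 3
(row=2, col=2): c = -1.3700 + -0.4467i → escape time 4
(row=2, col=3): c = -1.1100 + -0.4467i → escape time 5
(row=2, col=4): c = -0.8500 + -0.4467i → escape time 6
(row=2, col=5): c = -0.5900 + -0.4467i → escape time 9
(row=3, col=0): c = -1.8900 + -0.7300i → escape time 1
(row=3, col=1): c = -1.6300 + -0.7300i → escape time 3
(row=3, col=2): c = -1.3700 + -0.7300i → escape time 3
(row=3, col=3): c = -1.1100 + -0.7300i → escape time 3
(row=3, col=4): c = -0.8500 + -0.7300i → escape time 4
(row=3, col=5): c = -0.5900 + -0.7300i → escape time 6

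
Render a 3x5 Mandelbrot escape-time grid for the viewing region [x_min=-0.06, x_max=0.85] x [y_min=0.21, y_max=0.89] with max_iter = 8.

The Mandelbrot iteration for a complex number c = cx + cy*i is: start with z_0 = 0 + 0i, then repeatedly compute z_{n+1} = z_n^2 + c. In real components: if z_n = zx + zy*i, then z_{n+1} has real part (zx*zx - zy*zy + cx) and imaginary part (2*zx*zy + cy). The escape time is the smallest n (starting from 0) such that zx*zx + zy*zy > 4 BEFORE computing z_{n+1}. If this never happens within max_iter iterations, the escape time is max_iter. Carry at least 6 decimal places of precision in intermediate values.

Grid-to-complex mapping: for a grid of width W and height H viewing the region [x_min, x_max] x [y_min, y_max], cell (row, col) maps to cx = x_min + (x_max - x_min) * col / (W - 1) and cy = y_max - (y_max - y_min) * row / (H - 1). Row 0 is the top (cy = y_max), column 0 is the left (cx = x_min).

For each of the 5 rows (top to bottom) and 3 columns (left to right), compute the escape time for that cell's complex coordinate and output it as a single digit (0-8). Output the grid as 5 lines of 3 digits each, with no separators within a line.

(row=0, col=0): c = -0.0600 + 0.8900i → escape time 8
(row=0, col=1): c = 0.3950 + 0.8900i → escape time 3
(row=0, col=2): c = 0.8500 + 0.8900i → escape time 2
(row=1, col=0): c = -0.0600 + 0.7200i → escape time 8
(row=1, col=1): c = 0.3950 + 0.7200i → escape time 5
(row=1, col=2): c = 0.8500 + 0.7200i → escape time 2
(row=2, col=0): c = -0.0600 + 0.5500i → escape time 8
(row=2, col=1): c = 0.3950 + 0.5500i → escape time 8
(row=2, col=2): c = 0.8500 + 0.5500i → escape time 3
(row=3, col=0): c = -0.0600 + 0.3800i → escape time 8
(row=3, col=1): c = 0.3950 + 0.3800i → escape time 8
(row=3, col=2): c = 0.8500 + 0.3800i → escape time 3
(row=4, col=0): c = -0.0600 + 0.2100i → escape time 8
(row=4, col=1): c = 0.3950 + 0.2100i → escape time 8
(row=4, col=2): c = 0.8500 + 0.2100i → escape time 3

Answer: 832
852
883
883
883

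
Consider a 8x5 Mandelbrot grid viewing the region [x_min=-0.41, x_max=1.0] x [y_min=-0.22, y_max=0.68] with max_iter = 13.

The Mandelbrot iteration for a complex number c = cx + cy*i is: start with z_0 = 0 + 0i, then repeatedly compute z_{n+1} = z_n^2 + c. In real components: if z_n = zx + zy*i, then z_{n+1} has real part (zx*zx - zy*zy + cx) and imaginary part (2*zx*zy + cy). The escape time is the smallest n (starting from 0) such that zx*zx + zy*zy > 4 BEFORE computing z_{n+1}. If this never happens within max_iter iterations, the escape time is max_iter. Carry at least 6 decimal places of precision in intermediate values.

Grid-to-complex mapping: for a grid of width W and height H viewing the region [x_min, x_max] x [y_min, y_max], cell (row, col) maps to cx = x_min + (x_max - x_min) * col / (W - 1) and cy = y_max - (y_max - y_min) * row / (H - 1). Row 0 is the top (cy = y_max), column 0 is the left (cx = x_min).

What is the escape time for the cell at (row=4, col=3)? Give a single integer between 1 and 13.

z_0 = 0 + 0i, c = 0.1943 + -0.2200i
Iter 1: z = 0.1943 + -0.2200i, |z|^2 = 0.0861
Iter 2: z = 0.1836 + -0.3055i, |z|^2 = 0.1270
Iter 3: z = 0.1347 + -0.3322i, |z|^2 = 0.1285
Iter 4: z = 0.1021 + -0.3095i, |z|^2 = 0.1062
Iter 5: z = 0.1089 + -0.2832i, |z|^2 = 0.0921
Iter 6: z = 0.1260 + -0.2817i, |z|^2 = 0.0952
Iter 7: z = 0.1308 + -0.2910i, |z|^2 = 0.1018
Iter 8: z = 0.1267 + -0.2961i, |z|^2 = 0.1037
Iter 9: z = 0.1227 + -0.2951i, |z|^2 = 0.1021
Iter 10: z = 0.1223 + -0.2924i, |z|^2 = 0.1004
Iter 11: z = 0.1237 + -0.2915i, |z|^2 = 0.1003
Iter 12: z = 0.1246 + -0.2921i, |z|^2 = 0.1009

Answer: 13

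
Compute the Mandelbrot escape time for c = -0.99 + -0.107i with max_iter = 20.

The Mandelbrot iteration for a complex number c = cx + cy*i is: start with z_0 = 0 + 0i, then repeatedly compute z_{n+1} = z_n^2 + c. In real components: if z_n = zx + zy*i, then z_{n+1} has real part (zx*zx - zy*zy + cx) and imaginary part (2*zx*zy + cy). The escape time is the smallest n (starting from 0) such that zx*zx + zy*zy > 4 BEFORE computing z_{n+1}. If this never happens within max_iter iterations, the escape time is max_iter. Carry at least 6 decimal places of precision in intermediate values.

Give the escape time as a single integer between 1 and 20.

z_0 = 0 + 0i, c = -0.9900 + -0.1070i
Iter 1: z = -0.9900 + -0.1070i, |z|^2 = 0.9915
Iter 2: z = -0.0213 + 0.1049i, |z|^2 = 0.0115
Iter 3: z = -1.0005 + -0.1115i, |z|^2 = 1.0135
Iter 4: z = -0.0013 + 0.1161i, |z|^2 = 0.0135
Iter 5: z = -1.0035 + -0.1073i, |z|^2 = 1.0185
Iter 6: z = 0.0054 + 0.1084i, |z|^2 = 0.0118
Iter 7: z = -1.0017 + -0.1058i, |z|^2 = 1.0146
Iter 8: z = 0.0022 + 0.1050i, |z|^2 = 0.0110
Iter 9: z = -1.0010 + -0.1065i, |z|^2 = 1.0134
Iter 10: z = 0.0007 + 0.1063i, |z|^2 = 0.0113
Iter 11: z = -1.0013 + -0.1069i, |z|^2 = 1.0140
Iter 12: z = 0.0012 + 0.1070i, |z|^2 = 0.0114
Iter 13: z = -1.0014 + -0.1067i, |z|^2 = 1.0143
Iter 14: z = 0.0015 + 0.1068i, |z|^2 = 0.0114
Iter 15: z = -1.0014 + -0.1067i, |z|^2 = 1.0142
Iter 16: z = 0.0014 + 0.1067i, |z|^2 = 0.0114
Iter 17: z = -1.0014 + -0.1067i, |z|^2 = 1.0141
Iter 18: z = 0.0014 + 0.1067i, |z|^2 = 0.0114
Iter 19: z = -1.0014 + -0.1067i, |z|^2 = 1.0141

Answer: 20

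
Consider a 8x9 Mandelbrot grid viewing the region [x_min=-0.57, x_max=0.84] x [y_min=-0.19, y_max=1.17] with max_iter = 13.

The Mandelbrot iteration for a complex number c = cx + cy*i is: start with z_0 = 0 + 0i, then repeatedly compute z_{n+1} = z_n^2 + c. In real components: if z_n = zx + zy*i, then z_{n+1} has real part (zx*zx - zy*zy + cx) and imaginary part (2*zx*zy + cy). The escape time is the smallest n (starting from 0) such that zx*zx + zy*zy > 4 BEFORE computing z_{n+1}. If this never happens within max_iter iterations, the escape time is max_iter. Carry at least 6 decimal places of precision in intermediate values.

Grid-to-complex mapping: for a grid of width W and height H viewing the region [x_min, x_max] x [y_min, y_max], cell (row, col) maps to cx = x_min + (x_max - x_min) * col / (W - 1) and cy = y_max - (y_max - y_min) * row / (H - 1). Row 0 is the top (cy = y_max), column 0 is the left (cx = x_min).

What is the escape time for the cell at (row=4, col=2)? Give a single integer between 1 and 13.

Answer: 13

Derivation:
z_0 = 0 + 0i, c = -0.1671 + 0.4900i
Iter 1: z = -0.1671 + 0.4900i, |z|^2 = 0.2680
Iter 2: z = -0.3793 + 0.3262i, |z|^2 = 0.2503
Iter 3: z = -0.1297 + 0.2425i, |z|^2 = 0.0756
Iter 4: z = -0.2092 + 0.4271i, |z|^2 = 0.2262
Iter 5: z = -0.3058 + 0.3113i, |z|^2 = 0.1905
Iter 6: z = -0.1706 + 0.2996i, |z|^2 = 0.1188
Iter 7: z = -0.2278 + 0.3878i, |z|^2 = 0.2023
Iter 8: z = -0.2656 + 0.3133i, |z|^2 = 0.1687
Iter 9: z = -0.1947 + 0.3235i, |z|^2 = 0.1426
Iter 10: z = -0.2339 + 0.3640i, |z|^2 = 0.1872
Iter 11: z = -0.2449 + 0.3197i, |z|^2 = 0.1622
Iter 12: z = -0.2094 + 0.3334i, |z|^2 = 0.1550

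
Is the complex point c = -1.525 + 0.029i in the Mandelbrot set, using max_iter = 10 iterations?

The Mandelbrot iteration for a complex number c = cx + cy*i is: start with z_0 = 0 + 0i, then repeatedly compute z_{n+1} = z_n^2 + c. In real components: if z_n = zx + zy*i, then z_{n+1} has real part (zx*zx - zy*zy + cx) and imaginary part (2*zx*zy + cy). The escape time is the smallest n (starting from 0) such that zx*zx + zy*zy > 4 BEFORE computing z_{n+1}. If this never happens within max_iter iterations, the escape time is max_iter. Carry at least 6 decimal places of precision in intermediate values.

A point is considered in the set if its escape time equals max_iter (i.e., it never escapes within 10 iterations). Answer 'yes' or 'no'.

z_0 = 0 + 0i, c = -1.5250 + 0.0290i
Iter 1: z = -1.5250 + 0.0290i, |z|^2 = 2.3265
Iter 2: z = 0.7998 + -0.0595i, |z|^2 = 0.6432
Iter 3: z = -0.8889 + -0.0661i, |z|^2 = 0.7945
Iter 4: z = -0.7393 + 0.1465i, |z|^2 = 0.5680
Iter 5: z = -1.0000 + -0.1876i, |z|^2 = 1.0351
Iter 6: z = -0.5603 + 0.4042i, |z|^2 = 0.4773
Iter 7: z = -1.3745 + -0.4239i, |z|^2 = 2.0688
Iter 8: z = 0.1844 + 1.1943i, |z|^2 = 1.4604
Iter 9: z = -2.9174 + 0.4695i, |z|^2 = 8.7316
Escaped at iteration 9

Answer: no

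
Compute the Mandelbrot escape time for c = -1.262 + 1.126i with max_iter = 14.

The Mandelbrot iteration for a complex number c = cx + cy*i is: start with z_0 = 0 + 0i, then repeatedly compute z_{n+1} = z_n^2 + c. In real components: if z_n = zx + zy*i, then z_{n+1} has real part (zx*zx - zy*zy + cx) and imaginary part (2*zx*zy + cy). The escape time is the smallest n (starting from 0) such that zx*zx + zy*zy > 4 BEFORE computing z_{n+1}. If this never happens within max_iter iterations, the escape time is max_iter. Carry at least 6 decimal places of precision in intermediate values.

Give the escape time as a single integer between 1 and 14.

z_0 = 0 + 0i, c = -1.2620 + 1.1260i
Iter 1: z = -1.2620 + 1.1260i, |z|^2 = 2.8605
Iter 2: z = -0.9372 + -1.7160i, |z|^2 = 3.8231
Iter 3: z = -3.3283 + 4.3426i, |z|^2 = 29.9362
Escaped at iteration 3

Answer: 3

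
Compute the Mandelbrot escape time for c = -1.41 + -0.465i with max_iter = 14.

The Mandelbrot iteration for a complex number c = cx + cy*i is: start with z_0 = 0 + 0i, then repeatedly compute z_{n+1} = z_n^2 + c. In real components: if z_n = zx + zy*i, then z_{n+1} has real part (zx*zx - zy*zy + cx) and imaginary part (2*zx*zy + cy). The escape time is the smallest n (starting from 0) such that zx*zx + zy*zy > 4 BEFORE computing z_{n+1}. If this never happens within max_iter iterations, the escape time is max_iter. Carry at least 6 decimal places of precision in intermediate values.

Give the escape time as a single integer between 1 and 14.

z_0 = 0 + 0i, c = -1.4100 + -0.4650i
Iter 1: z = -1.4100 + -0.4650i, |z|^2 = 2.2043
Iter 2: z = 0.3619 + 0.8463i, |z|^2 = 0.8472
Iter 3: z = -1.9953 + 0.1475i, |z|^2 = 4.0029
Escaped at iteration 3

Answer: 3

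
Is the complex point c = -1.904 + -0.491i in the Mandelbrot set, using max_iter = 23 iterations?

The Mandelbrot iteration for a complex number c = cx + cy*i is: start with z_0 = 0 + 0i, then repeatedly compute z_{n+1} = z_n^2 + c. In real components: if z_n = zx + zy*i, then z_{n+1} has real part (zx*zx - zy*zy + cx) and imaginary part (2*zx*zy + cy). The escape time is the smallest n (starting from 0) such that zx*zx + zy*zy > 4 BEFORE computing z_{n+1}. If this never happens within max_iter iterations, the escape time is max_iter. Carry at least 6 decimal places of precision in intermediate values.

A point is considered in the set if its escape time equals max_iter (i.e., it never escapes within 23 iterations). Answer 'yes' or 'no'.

z_0 = 0 + 0i, c = -1.9040 + -0.4910i
Iter 1: z = -1.9040 + -0.4910i, |z|^2 = 3.8663
Iter 2: z = 1.4801 + 1.3787i, |z|^2 = 4.0917
Escaped at iteration 2

Answer: no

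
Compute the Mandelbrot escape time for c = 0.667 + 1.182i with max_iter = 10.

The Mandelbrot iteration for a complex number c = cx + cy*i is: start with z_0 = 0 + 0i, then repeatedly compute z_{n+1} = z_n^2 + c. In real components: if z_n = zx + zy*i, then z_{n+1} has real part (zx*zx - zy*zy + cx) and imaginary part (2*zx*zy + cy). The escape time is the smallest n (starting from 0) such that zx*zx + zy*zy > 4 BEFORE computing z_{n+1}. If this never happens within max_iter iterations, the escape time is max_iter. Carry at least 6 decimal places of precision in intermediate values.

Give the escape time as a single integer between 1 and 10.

z_0 = 0 + 0i, c = 0.6670 + 1.1820i
Iter 1: z = 0.6670 + 1.1820i, |z|^2 = 1.8420
Iter 2: z = -0.2852 + 2.7588i, |z|^2 = 7.6923
Escaped at iteration 2

Answer: 2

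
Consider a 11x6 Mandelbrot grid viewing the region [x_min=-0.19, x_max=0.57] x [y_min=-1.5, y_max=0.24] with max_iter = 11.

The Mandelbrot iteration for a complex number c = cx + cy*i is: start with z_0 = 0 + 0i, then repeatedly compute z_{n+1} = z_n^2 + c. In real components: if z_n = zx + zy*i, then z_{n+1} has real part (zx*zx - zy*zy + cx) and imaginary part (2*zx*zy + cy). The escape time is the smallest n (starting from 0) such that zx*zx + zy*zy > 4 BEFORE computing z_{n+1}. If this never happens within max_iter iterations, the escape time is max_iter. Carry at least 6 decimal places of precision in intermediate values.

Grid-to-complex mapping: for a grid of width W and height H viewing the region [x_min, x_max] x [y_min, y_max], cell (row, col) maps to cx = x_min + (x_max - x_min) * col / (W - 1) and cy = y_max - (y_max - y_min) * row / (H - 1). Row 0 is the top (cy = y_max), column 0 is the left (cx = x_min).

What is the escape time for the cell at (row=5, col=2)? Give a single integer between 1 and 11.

z_0 = 0 + 0i, c = -0.0380 + -1.5000i
Iter 1: z = -0.0380 + -1.5000i, |z|^2 = 2.2514
Iter 2: z = -2.2866 + -1.3860i, |z|^2 = 7.1493
Escaped at iteration 2

Answer: 2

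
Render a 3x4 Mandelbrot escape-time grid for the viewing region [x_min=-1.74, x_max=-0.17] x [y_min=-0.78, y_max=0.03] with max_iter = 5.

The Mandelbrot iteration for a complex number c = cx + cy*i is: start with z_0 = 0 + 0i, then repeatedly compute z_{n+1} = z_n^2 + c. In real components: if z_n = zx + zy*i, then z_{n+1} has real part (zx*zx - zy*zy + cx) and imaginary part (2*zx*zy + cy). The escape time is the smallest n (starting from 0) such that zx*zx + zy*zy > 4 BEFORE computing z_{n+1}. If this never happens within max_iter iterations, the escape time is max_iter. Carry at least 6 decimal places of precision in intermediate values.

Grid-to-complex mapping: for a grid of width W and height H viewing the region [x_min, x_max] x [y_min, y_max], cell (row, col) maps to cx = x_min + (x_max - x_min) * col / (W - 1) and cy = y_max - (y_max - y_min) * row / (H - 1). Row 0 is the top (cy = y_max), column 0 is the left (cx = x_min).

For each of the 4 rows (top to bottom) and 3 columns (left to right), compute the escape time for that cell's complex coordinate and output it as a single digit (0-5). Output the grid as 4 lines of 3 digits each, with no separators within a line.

Answer: 555
455
355
245

Derivation:
(row=0, col=0): c = -1.7400 + 0.0300i → escape time 5
(row=0, col=1): c = -0.9550 + 0.0300i → escape time 5
(row=0, col=2): c = -0.1700 + 0.0300i → escape time 5
(row=1, col=0): c = -1.7400 + -0.2400i → escape time 4
(row=1, col=1): c = -0.9550 + -0.2400i → escape time 5
(row=1, col=2): c = -0.1700 + -0.2400i → escape time 5
(row=2, col=0): c = -1.7400 + -0.5100i → escape time 3
(row=2, col=1): c = -0.9550 + -0.5100i → escape time 5
(row=2, col=2): c = -0.1700 + -0.5100i → escape time 5
(row=3, col=0): c = -1.7400 + -0.7800i → escape time 2
(row=3, col=1): c = -0.9550 + -0.7800i → escape time 4
(row=3, col=2): c = -0.1700 + -0.7800i → escape time 5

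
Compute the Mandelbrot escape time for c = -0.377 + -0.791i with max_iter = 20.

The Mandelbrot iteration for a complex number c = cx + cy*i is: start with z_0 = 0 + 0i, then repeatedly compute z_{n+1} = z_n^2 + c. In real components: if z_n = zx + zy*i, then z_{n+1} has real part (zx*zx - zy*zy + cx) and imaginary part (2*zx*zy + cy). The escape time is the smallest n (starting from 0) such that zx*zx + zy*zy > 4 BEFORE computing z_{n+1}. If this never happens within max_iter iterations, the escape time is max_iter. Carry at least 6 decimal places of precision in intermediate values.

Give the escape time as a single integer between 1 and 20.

Answer: 7

Derivation:
z_0 = 0 + 0i, c = -0.3770 + -0.7910i
Iter 1: z = -0.3770 + -0.7910i, |z|^2 = 0.7678
Iter 2: z = -0.8606 + -0.1946i, |z|^2 = 0.7784
Iter 3: z = 0.3257 + -0.4561i, |z|^2 = 0.3141
Iter 4: z = -0.4790 + -1.0881i, |z|^2 = 1.4133
Iter 5: z = -1.3315 + 0.2513i, |z|^2 = 1.8361
Iter 6: z = 1.3329 + -1.4602i, |z|^2 = 3.9087
Iter 7: z = -0.7327 + -4.6835i, |z|^2 = 22.4718
Escaped at iteration 7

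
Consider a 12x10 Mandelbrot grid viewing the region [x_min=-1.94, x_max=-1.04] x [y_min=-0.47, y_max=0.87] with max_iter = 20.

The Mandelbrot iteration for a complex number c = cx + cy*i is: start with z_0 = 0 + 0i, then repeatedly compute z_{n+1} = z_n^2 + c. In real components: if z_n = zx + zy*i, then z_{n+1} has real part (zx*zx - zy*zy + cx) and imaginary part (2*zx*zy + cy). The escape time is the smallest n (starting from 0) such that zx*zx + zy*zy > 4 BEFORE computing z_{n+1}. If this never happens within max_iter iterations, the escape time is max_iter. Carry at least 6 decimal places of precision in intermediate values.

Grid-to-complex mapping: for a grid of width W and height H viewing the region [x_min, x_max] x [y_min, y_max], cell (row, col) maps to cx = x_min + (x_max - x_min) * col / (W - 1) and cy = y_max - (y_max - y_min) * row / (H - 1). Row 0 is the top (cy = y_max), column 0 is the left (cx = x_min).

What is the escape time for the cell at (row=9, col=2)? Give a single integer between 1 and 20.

Answer: 3

Derivation:
z_0 = 0 + 0i, c = -1.7764 + -0.4700i
Iter 1: z = -1.7764 + -0.4700i, |z|^2 = 3.3764
Iter 2: z = 1.1582 + 1.1998i, |z|^2 = 2.7809
Iter 3: z = -1.8744 + 2.3092i, |z|^2 = 8.8457
Escaped at iteration 3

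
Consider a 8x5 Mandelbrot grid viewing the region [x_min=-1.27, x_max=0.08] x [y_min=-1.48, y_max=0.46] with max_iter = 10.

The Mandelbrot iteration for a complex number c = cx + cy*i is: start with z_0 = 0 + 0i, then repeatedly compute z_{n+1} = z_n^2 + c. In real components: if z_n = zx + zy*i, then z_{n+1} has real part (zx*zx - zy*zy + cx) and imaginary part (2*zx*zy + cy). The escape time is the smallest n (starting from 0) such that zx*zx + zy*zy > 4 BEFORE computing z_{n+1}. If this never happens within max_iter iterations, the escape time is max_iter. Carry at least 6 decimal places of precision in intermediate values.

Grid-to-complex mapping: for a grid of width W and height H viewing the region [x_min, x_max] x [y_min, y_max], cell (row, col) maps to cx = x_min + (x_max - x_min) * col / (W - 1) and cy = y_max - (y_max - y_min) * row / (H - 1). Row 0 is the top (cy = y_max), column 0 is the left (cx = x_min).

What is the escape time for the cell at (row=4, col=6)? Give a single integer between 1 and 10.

z_0 = 0 + 0i, c = -0.1129 + -1.4800i
Iter 1: z = -0.1129 + -1.4800i, |z|^2 = 2.2031
Iter 2: z = -2.2905 + -1.1459i, |z|^2 = 6.5597
Escaped at iteration 2

Answer: 2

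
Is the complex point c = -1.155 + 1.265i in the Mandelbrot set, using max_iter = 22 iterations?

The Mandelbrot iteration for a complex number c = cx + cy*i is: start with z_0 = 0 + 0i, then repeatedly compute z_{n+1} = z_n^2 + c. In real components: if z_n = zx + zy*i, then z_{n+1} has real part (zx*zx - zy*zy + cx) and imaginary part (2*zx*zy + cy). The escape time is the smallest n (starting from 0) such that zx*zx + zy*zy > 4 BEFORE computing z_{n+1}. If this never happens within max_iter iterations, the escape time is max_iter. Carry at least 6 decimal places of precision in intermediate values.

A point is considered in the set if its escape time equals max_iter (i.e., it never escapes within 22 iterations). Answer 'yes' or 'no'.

Answer: no

Derivation:
z_0 = 0 + 0i, c = -1.1550 + 1.2650i
Iter 1: z = -1.1550 + 1.2650i, |z|^2 = 2.9342
Iter 2: z = -1.4212 + -1.6571i, |z|^2 = 4.7660
Escaped at iteration 2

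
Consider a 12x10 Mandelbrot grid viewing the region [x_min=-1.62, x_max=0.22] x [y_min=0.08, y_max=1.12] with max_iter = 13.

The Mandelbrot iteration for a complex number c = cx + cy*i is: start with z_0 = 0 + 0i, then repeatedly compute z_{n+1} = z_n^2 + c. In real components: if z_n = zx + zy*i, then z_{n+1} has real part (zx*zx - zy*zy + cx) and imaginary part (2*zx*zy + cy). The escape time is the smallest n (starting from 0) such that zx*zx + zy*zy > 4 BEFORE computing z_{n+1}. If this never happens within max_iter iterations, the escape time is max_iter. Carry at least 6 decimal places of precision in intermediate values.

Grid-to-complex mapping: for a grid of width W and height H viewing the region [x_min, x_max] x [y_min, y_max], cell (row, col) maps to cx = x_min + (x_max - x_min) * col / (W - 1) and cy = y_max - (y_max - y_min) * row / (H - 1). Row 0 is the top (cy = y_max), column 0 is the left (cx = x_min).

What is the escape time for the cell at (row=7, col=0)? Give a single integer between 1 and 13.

z_0 = 0 + 0i, c = -1.6200 + 0.3111i
Iter 1: z = -1.6200 + 0.3111i, |z|^2 = 2.7212
Iter 2: z = 0.9076 + -0.6969i, |z|^2 = 1.3094
Iter 3: z = -1.2819 + -0.9539i, |z|^2 = 2.5532
Iter 4: z = -0.8867 + 2.7567i, |z|^2 = 8.3856
Escaped at iteration 4

Answer: 4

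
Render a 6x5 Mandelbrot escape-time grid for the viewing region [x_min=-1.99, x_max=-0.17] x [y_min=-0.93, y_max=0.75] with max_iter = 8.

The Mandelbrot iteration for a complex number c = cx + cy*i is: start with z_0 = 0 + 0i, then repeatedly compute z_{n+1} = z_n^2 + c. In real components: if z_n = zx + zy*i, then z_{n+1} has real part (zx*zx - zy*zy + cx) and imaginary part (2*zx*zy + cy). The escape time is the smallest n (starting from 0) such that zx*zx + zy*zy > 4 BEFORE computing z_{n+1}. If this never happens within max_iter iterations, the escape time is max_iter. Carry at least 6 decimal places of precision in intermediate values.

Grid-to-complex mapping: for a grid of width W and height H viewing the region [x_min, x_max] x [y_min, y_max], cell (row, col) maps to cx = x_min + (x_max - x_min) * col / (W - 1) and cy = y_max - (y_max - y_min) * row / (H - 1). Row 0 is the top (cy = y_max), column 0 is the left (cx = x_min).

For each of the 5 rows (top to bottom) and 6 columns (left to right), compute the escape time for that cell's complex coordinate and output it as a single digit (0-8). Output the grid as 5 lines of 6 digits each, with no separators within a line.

(row=0, col=0): c = -1.9900 + 0.7500i → escape time 1
(row=0, col=1): c = -1.6260 + 0.7500i → escape time 3
(row=0, col=2): c = -1.2620 + 0.7500i → escape time 3
(row=0, col=3): c = -0.8980 + 0.7500i → escape time 4
(row=0, col=4): c = -0.5340 + 0.7500i → escape time 6
(row=0, col=5): c = -0.1700 + 0.7500i → escape time 8
(row=1, col=0): c = -1.9900 + 0.3300i → escape time 1
(row=1, col=1): c = -1.6260 + 0.3300i → escape time 4
(row=1, col=2): c = -1.2620 + 0.3300i → escape time 8
(row=1, col=3): c = -0.8980 + 0.3300i → escape time 8
(row=1, col=4): c = -0.5340 + 0.3300i → escape time 8
(row=1, col=5): c = -0.1700 + 0.3300i → escape time 8
(row=2, col=0): c = -1.9900 + -0.0900i → escape time 3
(row=2, col=1): c = -1.6260 + -0.0900i → escape time 6
(row=2, col=2): c = -1.2620 + -0.0900i → escape time 8
(row=2, col=3): c = -0.8980 + -0.0900i → escape time 8
(row=2, col=4): c = -0.5340 + -0.0900i → escape time 8
(row=2, col=5): c = -0.1700 + -0.0900i → escape time 8
(row=3, col=0): c = -1.9900 + -0.5100i → escape time 1
(row=3, col=1): c = -1.6260 + -0.5100i → escape time 3
(row=3, col=2): c = -1.2620 + -0.5100i → escape time 4
(row=3, col=3): c = -0.8980 + -0.5100i → escape time 5
(row=3, col=4): c = -0.5340 + -0.5100i → escape time 8
(row=3, col=5): c = -0.1700 + -0.5100i → escape time 8
(row=4, col=0): c = -1.9900 + -0.9300i → escape time 1
(row=4, col=1): c = -1.6260 + -0.9300i → escape time 2
(row=4, col=2): c = -1.2620 + -0.9300i → escape time 3
(row=4, col=3): c = -0.8980 + -0.9300i → escape time 3
(row=4, col=4): c = -0.5340 + -0.9300i → escape time 4
(row=4, col=5): c = -0.1700 + -0.9300i → escape time 8

Answer: 133468
148888
368888
134588
123348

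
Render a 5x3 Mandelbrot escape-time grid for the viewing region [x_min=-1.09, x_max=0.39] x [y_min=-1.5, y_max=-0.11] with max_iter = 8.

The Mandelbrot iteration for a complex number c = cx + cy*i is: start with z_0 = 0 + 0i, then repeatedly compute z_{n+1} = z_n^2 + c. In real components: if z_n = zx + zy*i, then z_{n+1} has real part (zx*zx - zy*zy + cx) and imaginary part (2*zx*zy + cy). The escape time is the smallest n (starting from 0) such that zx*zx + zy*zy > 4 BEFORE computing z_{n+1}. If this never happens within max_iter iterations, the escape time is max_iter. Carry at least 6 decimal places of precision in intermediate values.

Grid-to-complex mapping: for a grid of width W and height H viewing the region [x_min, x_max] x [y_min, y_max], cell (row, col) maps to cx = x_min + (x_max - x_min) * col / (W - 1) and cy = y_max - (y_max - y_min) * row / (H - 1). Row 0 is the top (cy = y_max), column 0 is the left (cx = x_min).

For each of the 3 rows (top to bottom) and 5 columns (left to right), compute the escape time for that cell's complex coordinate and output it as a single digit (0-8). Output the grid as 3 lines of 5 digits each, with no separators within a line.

Answer: 88888
34784
22222

Derivation:
(row=0, col=0): c = -1.0900 + -0.1100i → escape time 8
(row=0, col=1): c = -0.7200 + -0.1100i → escape time 8
(row=0, col=2): c = -0.3500 + -0.1100i → escape time 8
(row=0, col=3): c = 0.0200 + -0.1100i → escape time 8
(row=0, col=4): c = 0.3900 + -0.1100i → escape time 8
(row=1, col=0): c = -1.0900 + -0.8050i → escape time 3
(row=1, col=1): c = -0.7200 + -0.8050i → escape time 4
(row=1, col=2): c = -0.3500 + -0.8050i → escape time 7
(row=1, col=3): c = 0.0200 + -0.8050i → escape time 8
(row=1, col=4): c = 0.3900 + -0.8050i → escape time 4
(row=2, col=0): c = -1.0900 + -1.5000i → escape time 2
(row=2, col=1): c = -0.7200 + -1.5000i → escape time 2
(row=2, col=2): c = -0.3500 + -1.5000i → escape time 2
(row=2, col=3): c = 0.0200 + -1.5000i → escape time 2
(row=2, col=4): c = 0.3900 + -1.5000i → escape time 2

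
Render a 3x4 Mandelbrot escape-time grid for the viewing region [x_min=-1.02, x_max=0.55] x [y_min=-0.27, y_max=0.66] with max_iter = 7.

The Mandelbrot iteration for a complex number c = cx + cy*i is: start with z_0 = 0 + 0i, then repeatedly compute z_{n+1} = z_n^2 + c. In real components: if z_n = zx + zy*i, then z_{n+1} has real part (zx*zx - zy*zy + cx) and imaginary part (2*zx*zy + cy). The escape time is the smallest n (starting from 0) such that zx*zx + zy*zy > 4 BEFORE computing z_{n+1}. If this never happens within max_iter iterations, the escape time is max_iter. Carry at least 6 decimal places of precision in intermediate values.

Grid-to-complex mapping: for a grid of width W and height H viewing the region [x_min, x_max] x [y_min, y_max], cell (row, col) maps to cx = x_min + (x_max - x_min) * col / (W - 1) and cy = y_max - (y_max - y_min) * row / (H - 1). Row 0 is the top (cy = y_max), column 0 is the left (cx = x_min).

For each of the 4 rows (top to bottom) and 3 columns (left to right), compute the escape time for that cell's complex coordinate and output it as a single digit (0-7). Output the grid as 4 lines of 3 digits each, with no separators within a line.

(row=0, col=0): c = -1.0200 + 0.6600i → escape time 4
(row=0, col=1): c = -0.2350 + 0.6600i → escape time 7
(row=0, col=2): c = 0.5500 + 0.6600i → escape time 3
(row=1, col=0): c = -1.0200 + 0.3500i → escape time 7
(row=1, col=1): c = -0.2350 + 0.3500i → escape time 7
(row=1, col=2): c = 0.5500 + 0.3500i → escape time 4
(row=2, col=0): c = -1.0200 + 0.0400i → escape time 7
(row=2, col=1): c = -0.2350 + 0.0400i → escape time 7
(row=2, col=2): c = 0.5500 + 0.0400i → escape time 4
(row=3, col=0): c = -1.0200 + -0.2700i → escape time 7
(row=3, col=1): c = -0.2350 + -0.2700i → escape time 7
(row=3, col=2): c = 0.5500 + -0.2700i → escape time 4

Answer: 473
774
774
774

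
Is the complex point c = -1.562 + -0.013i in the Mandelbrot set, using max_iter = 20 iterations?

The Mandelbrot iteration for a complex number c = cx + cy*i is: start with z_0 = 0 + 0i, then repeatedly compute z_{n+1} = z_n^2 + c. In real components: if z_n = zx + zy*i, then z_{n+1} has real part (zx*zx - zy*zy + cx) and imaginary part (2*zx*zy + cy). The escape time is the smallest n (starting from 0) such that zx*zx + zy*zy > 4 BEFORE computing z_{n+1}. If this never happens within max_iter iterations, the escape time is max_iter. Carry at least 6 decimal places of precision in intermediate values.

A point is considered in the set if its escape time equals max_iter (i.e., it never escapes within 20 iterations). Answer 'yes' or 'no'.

z_0 = 0 + 0i, c = -1.5620 + -0.0130i
Iter 1: z = -1.5620 + -0.0130i, |z|^2 = 2.4400
Iter 2: z = 0.8777 + 0.0276i, |z|^2 = 0.7711
Iter 3: z = -0.7924 + 0.0355i, |z|^2 = 0.6292
Iter 4: z = -0.9353 + -0.0692i, |z|^2 = 0.8795
Iter 5: z = -0.6920 + 0.1165i, |z|^2 = 0.4925
Iter 6: z = -1.0966 + -0.1742i, |z|^2 = 1.2330
Iter 7: z = -0.3897 + 0.3691i, |z|^2 = 0.2881
Iter 8: z = -1.5463 + -0.3007i, |z|^2 = 2.4816
Iter 9: z = 0.7388 + 0.9169i, |z|^2 = 1.3865
Iter 10: z = -1.8568 + 1.3418i, |z|^2 = 5.2481
Escaped at iteration 10

Answer: no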